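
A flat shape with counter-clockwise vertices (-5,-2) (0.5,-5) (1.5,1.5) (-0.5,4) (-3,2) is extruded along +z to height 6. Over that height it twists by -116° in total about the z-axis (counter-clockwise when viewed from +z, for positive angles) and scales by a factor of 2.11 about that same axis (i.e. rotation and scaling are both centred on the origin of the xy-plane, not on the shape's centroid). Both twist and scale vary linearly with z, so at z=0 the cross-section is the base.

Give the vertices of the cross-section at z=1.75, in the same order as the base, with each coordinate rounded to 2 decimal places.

Cross-section at z=1.75: (-6.97,1.49) (-3.14,-5.87) (2.75,0.54) (2.40,4.77) (-1.82,4.41)

t = z/height = 1.75/6 = 0.291667
s = 1 + (scale-1)·z/height = 1 + (2.11-1)·1.75/6 = 1.323750
θ = twist·z/height = -116°·1.75/6 = -33.8333° = -0.590503 rad
cos θ = 0.830661, sin θ = -0.556779 (intermediates below are computed at full precision and shown rounded to 5 d.p.)
v1: (-5,-2) → rotate → (-5.26686,1.12257) → ×s → (-6.97201,1.48601) → (-6.97,1.49)
v2: (0.5,-5) → rotate → (-2.36856,-4.43169) → ×s → (-3.13539,-5.86645) → (-3.14,-5.87)
v3: (1.5,1.5) → rotate → (2.08116,0.41082) → ×s → (2.75493,0.54383) → (2.75,0.54)
v4: (-0.5,4) → rotate → (1.81179,3.60103) → ×s → (2.39835,4.76687) → (2.40,4.77)
v5: (-3,2) → rotate → (-1.37842,3.33166) → ×s → (-1.82469,4.41028) → (-1.82,4.41)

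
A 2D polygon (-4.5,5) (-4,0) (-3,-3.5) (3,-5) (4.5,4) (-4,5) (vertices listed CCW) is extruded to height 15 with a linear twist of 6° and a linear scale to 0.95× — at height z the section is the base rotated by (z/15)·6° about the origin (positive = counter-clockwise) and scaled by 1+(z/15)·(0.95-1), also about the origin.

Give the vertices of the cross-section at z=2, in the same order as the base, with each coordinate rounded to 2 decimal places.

Cross-section at z=2: (-4.54,4.90) (-3.97,-0.06) (-2.93,-3.52) (3.05,-4.92) (4.41,4.04) (-4.04,4.91)

t = z/height = 2/15 = 0.133333
s = 1 + (scale-1)·z/height = 1 + (0.95-1)·2/15 = 0.993333
θ = twist·z/height = 6°·2/15 = 0.8000° = 0.013963 rad
cos θ = 0.999903, sin θ = 0.013962 (intermediates below are computed at full precision and shown rounded to 5 d.p.)
v1: (-4.5,5) → rotate → (-4.56937,4.93668) → ×s → (-4.53891,4.90377) → (-4.54,4.90)
v2: (-4,0) → rotate → (-3.99961,-0.05585) → ×s → (-3.97295,-0.05548) → (-3.97,-0.06)
v3: (-3,-3.5) → rotate → (-2.95084,-3.54155) → ×s → (-2.93117,-3.51794) → (-2.93,-3.52)
v4: (3,-5) → rotate → (3.06952,-4.95763) → ×s → (3.04906,-4.92458) → (3.05,-4.92)
v5: (4.5,4) → rotate → (4.44371,4.06244) → ×s → (4.41409,4.03536) → (4.41,4.04)
v6: (-4,5) → rotate → (-4.06942,4.94366) → ×s → (-4.04229,4.91071) → (-4.04,4.91)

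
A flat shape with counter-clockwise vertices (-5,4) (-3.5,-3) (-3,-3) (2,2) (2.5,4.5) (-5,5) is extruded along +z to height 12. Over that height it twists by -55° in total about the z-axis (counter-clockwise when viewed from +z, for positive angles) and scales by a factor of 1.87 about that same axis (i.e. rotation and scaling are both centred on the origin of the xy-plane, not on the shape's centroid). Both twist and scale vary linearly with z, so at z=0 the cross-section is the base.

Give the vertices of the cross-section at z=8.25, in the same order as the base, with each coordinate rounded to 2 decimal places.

Cross-section at z=8.25: (-2.39,9.95) (-7.36,-0.36) (-6.73,-0.85) (4.48,0.57) (7.57,3.23) (-1.41,11.21)

t = z/height = 8.25/12 = 0.6875
s = 1 + (scale-1)·z/height = 1 + (1.87-1)·8.25/12 = 1.598125
θ = twist·z/height = -55°·8.25/12 = -37.8125° = -0.659953 rad
cos θ = 0.790021, sin θ = -0.613079 (intermediates below are computed at full precision and shown rounded to 5 d.p.)
v1: (-5,4) → rotate → (-1.49779,6.22548) → ×s → (-2.39365,9.94910) → (-2.39,9.95)
v2: (-3.5,-3) → rotate → (-4.60431,-0.22429) → ×s → (-7.35827,-0.35844) → (-7.36,-0.36)
v3: (-3,-3) → rotate → (-4.20930,-0.53083) → ×s → (-6.72699,-0.84833) → (-6.73,-0.85)
v4: (2,2) → rotate → (2.80620,0.35388) → ×s → (4.48466,0.56555) → (4.48,0.57)
v5: (2.5,4.5) → rotate → (4.73391,2.02240) → ×s → (7.56538,3.23204) → (7.57,3.23)
v6: (-5,5) → rotate → (-0.88471,7.01550) → ×s → (-1.41388,11.21165) → (-1.41,11.21)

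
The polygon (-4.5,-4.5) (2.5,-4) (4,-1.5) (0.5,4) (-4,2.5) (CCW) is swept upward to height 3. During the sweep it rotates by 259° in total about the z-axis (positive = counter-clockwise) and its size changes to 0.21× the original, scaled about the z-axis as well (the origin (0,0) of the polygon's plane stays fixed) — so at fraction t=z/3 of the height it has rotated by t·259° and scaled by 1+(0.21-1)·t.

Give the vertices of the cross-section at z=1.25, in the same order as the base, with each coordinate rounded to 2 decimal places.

Cross-section at z=1.25: (3.80,-1.94) (2.04,2.42) (0.13,2.86) (-2.66,-0.51) (-0.77,-3.07)

t = z/height = 1.25/3 = 0.416667
s = 1 + (scale-1)·z/height = 1 + (0.21-1)·1.25/3 = 0.670833
θ = twist·z/height = 259°·1.25/3 = 107.9167° = 1.883501 rad
cos θ = -0.307633, sin θ = 0.951505 (intermediates below are computed at full precision and shown rounded to 5 d.p.)
v1: (-4.5,-4.5) → rotate → (5.66612,-2.89742) → ×s → (3.80102,-1.94369) → (3.80,-1.94)
v2: (2.5,-4) → rotate → (3.03694,3.60930) → ×s → (2.03728,2.42124) → (2.04,2.42)
v3: (4,-1.5) → rotate → (0.19672,4.26747) → ×s → (0.13197,2.86276) → (0.13,2.86)
v4: (0.5,4) → rotate → (-3.95984,-0.75478) → ×s → (-2.65639,-0.50633) → (-2.66,-0.51)
v5: (-4,2.5) → rotate → (-1.14823,-4.57510) → ×s → (-0.77027,-3.06913) → (-0.77,-3.07)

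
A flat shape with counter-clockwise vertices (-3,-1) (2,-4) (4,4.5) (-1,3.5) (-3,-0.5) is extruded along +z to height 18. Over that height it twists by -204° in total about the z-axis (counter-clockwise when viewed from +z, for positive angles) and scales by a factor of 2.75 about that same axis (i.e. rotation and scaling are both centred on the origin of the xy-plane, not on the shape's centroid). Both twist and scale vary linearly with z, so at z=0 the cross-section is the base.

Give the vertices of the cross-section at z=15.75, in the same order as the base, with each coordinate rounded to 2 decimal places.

Cross-section at z=15.75: (7.52,2.73) (-5.33,9.99) (-9.82,-11.65) (2.76,-8.79) (7.56,1.46)

t = z/height = 15.75/18 = 0.875
s = 1 + (scale-1)·z/height = 1 + (2.75-1)·15.75/18 = 2.531250
θ = twist·z/height = -204°·15.75/18 = -178.5000° = -3.115413 rad
cos θ = -0.999657, sin θ = -0.026177 (intermediates below are computed at full precision and shown rounded to 5 d.p.)
v1: (-3,-1) → rotate → (2.97280,1.07819) → ×s → (7.52489,2.72916) → (7.52,2.73)
v2: (2,-4) → rotate → (-2.10402,3.94628) → ×s → (-5.32581,9.98901) → (-5.33,9.99)
v3: (4,4.5) → rotate → (-3.88083,-4.60317) → ×s → (-9.82336,-11.65176) → (-9.82,-11.65)
v4: (-1,3.5) → rotate → (1.09128,-3.47262) → ×s → (2.76229,-8.79008) → (2.76,-8.79)
v5: (-3,-0.5) → rotate → (2.98588,0.57836) → ×s → (7.55802,1.46397) → (7.56,1.46)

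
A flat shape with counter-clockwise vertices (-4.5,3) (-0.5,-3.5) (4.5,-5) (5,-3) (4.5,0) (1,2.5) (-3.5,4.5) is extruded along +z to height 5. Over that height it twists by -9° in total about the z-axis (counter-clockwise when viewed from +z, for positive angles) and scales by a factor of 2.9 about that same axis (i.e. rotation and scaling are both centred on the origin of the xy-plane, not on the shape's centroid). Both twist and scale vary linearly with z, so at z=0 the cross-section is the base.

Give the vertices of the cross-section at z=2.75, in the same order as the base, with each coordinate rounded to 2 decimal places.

t = z/height = 2.75/5 = 0.55
s = 1 + (scale-1)·z/height = 1 + (2.9-1)·2.75/5 = 2.045000
θ = twist·z/height = -9°·2.75/5 = -4.9500° = -0.086394 rad
cos θ = 0.996270, sin θ = -0.086286 (intermediates below are computed at full precision and shown rounded to 5 d.p.)
v1: (-4.5,3) → rotate → (-4.22436,3.37710) → ×s → (-8.63881,6.90617) → (-8.64,6.91)
v2: (-0.5,-3.5) → rotate → (-0.80014,-3.44380) → ×s → (-1.63628,-7.04258) → (-1.64,-7.04)
v3: (4.5,-5) → rotate → (4.05178,-5.36964) → ×s → (8.28590,-10.98091) → (8.29,-10.98)
v4: (5,-3) → rotate → (4.72249,-3.42024) → ×s → (9.65750,-6.99440) → (9.66,-6.99)
v5: (4.5,0) → rotate → (4.48322,-0.38829) → ×s → (9.16818,-0.79405) → (9.17,-0.79)
v6: (1,2.5) → rotate → (1.21199,2.40439) → ×s → (2.47851,4.91698) → (2.48,4.92)
v7: (-3.5,4.5) → rotate → (-3.09866,4.78522) → ×s → (-6.33675,9.78577) → (-6.34,9.79)

Cross-section at z=2.75: (-8.64,6.91) (-1.64,-7.04) (8.29,-10.98) (9.66,-6.99) (9.17,-0.79) (2.48,4.92) (-6.34,9.79)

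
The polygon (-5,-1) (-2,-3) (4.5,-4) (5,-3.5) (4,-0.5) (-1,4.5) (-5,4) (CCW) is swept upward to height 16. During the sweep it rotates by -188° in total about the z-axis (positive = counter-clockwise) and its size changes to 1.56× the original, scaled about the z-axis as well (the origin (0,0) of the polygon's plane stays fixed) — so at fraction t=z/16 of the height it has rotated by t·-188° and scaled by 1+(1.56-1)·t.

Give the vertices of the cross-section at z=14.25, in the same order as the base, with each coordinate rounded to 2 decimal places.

t = z/height = 14.25/16 = 0.890625
s = 1 + (scale-1)·z/height = 1 + (1.56-1)·14.25/16 = 1.498750
θ = twist·z/height = -188°·14.25/16 = -167.4375° = -2.922336 rad
cos θ = -0.976059, sin θ = -0.217504 (intermediates below are computed at full precision and shown rounded to 5 d.p.)
v1: (-5,-1) → rotate → (4.66279,2.06358) → ×s → (6.98836,3.09279) → (6.99,3.09)
v2: (-2,-3) → rotate → (1.29961,3.36319) → ×s → (1.94778,5.04058) → (1.95,5.04)
v3: (4.5,-4) → rotate → (-5.26228,2.92547) → ×s → (-7.88685,4.38454) → (-7.89,4.38)
v4: (5,-3.5) → rotate → (-5.64156,2.32869) → ×s → (-8.45529,3.49012) → (-8.46,3.49)
v5: (4,-0.5) → rotate → (-4.01299,-0.38199) → ×s → (-6.01447,-0.57250) → (-6.01,-0.57)
v6: (-1,4.5) → rotate → (1.95483,-4.17476) → ×s → (2.92980,-6.25693) → (2.93,-6.26)
v7: (-5,4) → rotate → (5.75031,-2.81672) → ×s → (8.61828,-4.22155) → (8.62,-4.22)

Cross-section at z=14.25: (6.99,3.09) (1.95,5.04) (-7.89,4.38) (-8.46,3.49) (-6.01,-0.57) (2.93,-6.26) (8.62,-4.22)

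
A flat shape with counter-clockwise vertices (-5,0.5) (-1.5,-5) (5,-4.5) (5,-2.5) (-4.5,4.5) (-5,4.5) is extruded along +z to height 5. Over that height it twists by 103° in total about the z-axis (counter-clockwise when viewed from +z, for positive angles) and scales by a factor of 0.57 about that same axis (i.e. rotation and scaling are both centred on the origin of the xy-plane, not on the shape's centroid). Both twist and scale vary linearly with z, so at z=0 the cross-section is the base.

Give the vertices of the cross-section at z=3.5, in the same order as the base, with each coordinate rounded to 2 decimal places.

t = z/height = 3.5/5 = 0.7
s = 1 + (scale-1)·z/height = 1 + (0.57-1)·3.5/5 = 0.699000
θ = twist·z/height = 103°·3.5/5 = 72.1000° = 1.258382 rad
cos θ = 0.307357, sin θ = 0.951594 (intermediates below are computed at full precision and shown rounded to 5 d.p.)
v1: (-5,0.5) → rotate → (-2.01258,-4.60429) → ×s → (-1.40679,-3.21840) → (-1.41,-3.22)
v2: (-1.5,-5) → rotate → (4.29694,-2.96417) → ×s → (3.00356,-2.07196) → (3.00,-2.07)
v3: (5,-4.5) → rotate → (5.81896,3.37487) → ×s → (4.06745,2.35903) → (4.07,2.36)
v4: (5,-2.5) → rotate → (3.91577,3.98958) → ×s → (2.73712,2.78872) → (2.74,2.79)
v5: (-4.5,4.5) → rotate → (-5.66528,-2.89907) → ×s → (-3.96003,-2.02645) → (-3.96,-2.03)
v6: (-5,4.5) → rotate → (-5.81896,-3.37487) → ×s → (-4.06745,-2.35903) → (-4.07,-2.36)

Cross-section at z=3.5: (-1.41,-3.22) (3.00,-2.07) (4.07,2.36) (2.74,2.79) (-3.96,-2.03) (-4.07,-2.36)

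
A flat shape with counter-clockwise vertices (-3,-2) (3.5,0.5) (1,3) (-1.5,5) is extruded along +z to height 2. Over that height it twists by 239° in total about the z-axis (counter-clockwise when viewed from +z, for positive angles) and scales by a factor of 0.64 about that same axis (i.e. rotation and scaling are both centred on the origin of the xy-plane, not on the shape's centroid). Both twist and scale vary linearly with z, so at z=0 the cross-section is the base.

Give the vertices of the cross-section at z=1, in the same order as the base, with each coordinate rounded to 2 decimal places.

t = z/height = 1/2 = 0.5
s = 1 + (scale-1)·z/height = 1 + (0.64-1)·1/2 = 0.820000
θ = twist·z/height = 239°·1/2 = 119.5000° = 2.085668 rad
cos θ = -0.492424, sin θ = 0.870356 (intermediates below are computed at full precision and shown rounded to 5 d.p.)
v1: (-3,-2) → rotate → (3.21798,-1.62622) → ×s → (2.63875,-1.33350) → (2.64,-1.33)
v2: (3.5,0.5) → rotate → (-2.15866,2.80003) → ×s → (-1.77010,2.29603) → (-1.77,2.30)
v3: (1,3) → rotate → (-3.10349,-0.60691) → ×s → (-2.54486,-0.49767) → (-2.54,-0.50)
v4: (-1.5,5) → rotate → (-3.61314,-3.76765) → ×s → (-2.96278,-3.08947) → (-2.96,-3.09)

Cross-section at z=1: (2.64,-1.33) (-1.77,2.30) (-2.54,-0.50) (-2.96,-3.09)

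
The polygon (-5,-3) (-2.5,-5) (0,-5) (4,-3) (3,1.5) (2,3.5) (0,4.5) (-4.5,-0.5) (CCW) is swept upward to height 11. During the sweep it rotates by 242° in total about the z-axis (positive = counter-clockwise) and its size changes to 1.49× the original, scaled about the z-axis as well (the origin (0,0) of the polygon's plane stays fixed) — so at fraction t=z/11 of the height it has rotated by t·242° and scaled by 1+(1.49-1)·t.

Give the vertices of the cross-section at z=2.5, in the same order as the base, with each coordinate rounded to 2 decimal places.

t = z/height = 2.5/11 = 0.227273
s = 1 + (scale-1)·z/height = 1 + (1.49-1)·2.5/11 = 1.111364
θ = twist·z/height = 242°·2.5/11 = 55.0000° = 0.959931 rad
cos θ = 0.573576, sin θ = 0.819152 (intermediates below are computed at full precision and shown rounded to 5 d.p.)
v1: (-5,-3) → rotate → (-0.41043,-5.81649) → ×s → (-0.45613,-6.46423) → (-0.46,-6.46)
v2: (-2.5,-5) → rotate → (2.66182,-4.91576) → ×s → (2.95825,-5.46320) → (2.96,-5.46)
v3: (0,-5) → rotate → (4.09576,-2.86788) → ×s → (4.55188,-3.18726) → (4.55,-3.19)
v4: (4,-3) → rotate → (4.75176,1.55588) → ×s → (5.28094,1.72915) → (5.28,1.73)
v5: (3,1.5) → rotate → (0.49200,3.31782) → ×s → (0.54679,3.68731) → (0.55,3.69)
v6: (2,3.5) → rotate → (-1.71988,3.64582) → ×s → (-1.91141,4.05183) → (-1.91,4.05)
v7: (0,4.5) → rotate → (-3.68618,2.58109) → ×s → (-4.09669,2.86853) → (-4.10,2.87)
v8: (-4.5,-0.5) → rotate → (-2.17152,-3.97297) → ×s → (-2.41335,-4.41542) → (-2.41,-4.42)

Cross-section at z=2.5: (-0.46,-6.46) (2.96,-5.46) (4.55,-3.19) (5.28,1.73) (0.55,3.69) (-1.91,4.05) (-4.10,2.87) (-2.41,-4.42)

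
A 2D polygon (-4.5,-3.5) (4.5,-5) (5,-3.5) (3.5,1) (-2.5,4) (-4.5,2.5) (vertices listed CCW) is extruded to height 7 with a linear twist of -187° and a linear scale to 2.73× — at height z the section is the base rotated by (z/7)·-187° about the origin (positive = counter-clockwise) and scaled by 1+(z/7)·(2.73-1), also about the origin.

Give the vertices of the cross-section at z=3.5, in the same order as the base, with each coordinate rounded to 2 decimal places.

Cross-section at z=3.5: (-6.00,8.78) (-9.82,-7.81) (-7.08,-8.91) (1.46,-6.63) (7.73,4.20) (5.17,8.09)

t = z/height = 3.5/7 = 0.5
s = 1 + (scale-1)·z/height = 1 + (2.73-1)·3.5/7 = 1.865000
θ = twist·z/height = -187°·3.5/7 = -93.5000° = -1.631883 rad
cos θ = -0.061049, sin θ = -0.998135 (intermediates below are computed at full precision and shown rounded to 5 d.p.)
v1: (-4.5,-3.5) → rotate → (-3.21875,4.70528) → ×s → (-6.00298,8.77534) → (-6.00,8.78)
v2: (4.5,-5) → rotate → (-5.26539,-4.18636) → ×s → (-9.81996,-7.80757) → (-9.82,-7.81)
v3: (5,-3.5) → rotate → (-3.79871,-4.77700) → ×s → (-7.08460,-8.90911) → (-7.08,-8.91)
v4: (3.5,1) → rotate → (0.78446,-3.55452) → ×s → (1.46303,-6.62918) → (1.46,-6.63)
v5: (-2.5,4) → rotate → (4.14516,2.25114) → ×s → (7.73072,4.19838) → (7.73,4.20)
v6: (-4.5,2.5) → rotate → (2.77006,4.33899) → ×s → (5.16615,8.09221) → (5.17,8.09)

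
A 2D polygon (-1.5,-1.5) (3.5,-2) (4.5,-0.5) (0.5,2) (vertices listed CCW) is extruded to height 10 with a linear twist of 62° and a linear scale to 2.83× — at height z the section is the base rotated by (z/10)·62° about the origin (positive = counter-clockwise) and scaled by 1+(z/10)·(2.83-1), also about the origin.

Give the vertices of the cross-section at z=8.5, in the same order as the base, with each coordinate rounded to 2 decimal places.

Cross-section at z=8.5: (0.73,-5.37) (9.49,4.02) (7.99,8.37) (-3.29,4.11)

t = z/height = 8.5/10 = 0.85
s = 1 + (scale-1)·z/height = 1 + (2.83-1)·8.5/10 = 2.555500
θ = twist·z/height = 62°·8.5/10 = 52.7000° = 0.919789 rad
cos θ = 0.605988, sin θ = 0.795473 (intermediates below are computed at full precision and shown rounded to 5 d.p.)
v1: (-1.5,-1.5) → rotate → (0.28423,-2.10219) → ×s → (0.72634,-5.37215) → (0.73,-5.37)
v2: (3.5,-2) → rotate → (3.71191,1.57218) → ×s → (9.48578,4.01771) → (9.49,4.02)
v3: (4.5,-0.5) → rotate → (3.12468,3.27664) → ×s → (7.98513,8.37344) → (7.99,8.37)
v4: (0.5,2) → rotate → (-1.28795,1.60971) → ×s → (-3.29136,4.11362) → (-3.29,4.11)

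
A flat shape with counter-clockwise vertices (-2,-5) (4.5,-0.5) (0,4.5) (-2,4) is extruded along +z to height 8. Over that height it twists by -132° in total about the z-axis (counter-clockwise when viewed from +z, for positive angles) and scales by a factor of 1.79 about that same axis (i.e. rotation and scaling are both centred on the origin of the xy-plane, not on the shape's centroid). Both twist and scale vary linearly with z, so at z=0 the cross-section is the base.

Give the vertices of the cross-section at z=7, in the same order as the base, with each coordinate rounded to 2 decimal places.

Cross-section at z=7: (-6.18,6.69) (-4.04,-6.51) (6.87,-3.28) (7.56,0.14)

t = z/height = 7/8 = 0.875
s = 1 + (scale-1)·z/height = 1 + (1.79-1)·7/8 = 1.691250
θ = twist·z/height = -132°·7/8 = -115.5000° = -2.015855 rad
cos θ = -0.430511, sin θ = -0.902585 (intermediates below are computed at full precision and shown rounded to 5 d.p.)
v1: (-2,-5) → rotate → (-3.65190,3.95773) → ×s → (-6.17628,6.69350) → (-6.18,6.69)
v2: (4.5,-0.5) → rotate → (-2.38859,-3.84638) → ×s → (-4.03971,-6.50519) → (-4.04,-6.51)
v3: (0,4.5) → rotate → (4.06163,-1.93730) → ×s → (6.86924,-3.27646) → (6.87,-3.28)
v4: (-2,4) → rotate → (4.47136,0.08313) → ×s → (7.56219,0.14059) → (7.56,0.14)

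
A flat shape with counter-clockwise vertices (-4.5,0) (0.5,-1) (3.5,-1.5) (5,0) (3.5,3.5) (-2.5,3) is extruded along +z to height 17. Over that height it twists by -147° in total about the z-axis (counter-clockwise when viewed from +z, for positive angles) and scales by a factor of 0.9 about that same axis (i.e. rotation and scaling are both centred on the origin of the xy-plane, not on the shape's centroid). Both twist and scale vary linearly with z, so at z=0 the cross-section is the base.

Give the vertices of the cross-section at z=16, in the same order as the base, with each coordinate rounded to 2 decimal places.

t = z/height = 16/17 = 0.941176
s = 1 + (scale-1)·z/height = 1 + (0.9-1)·16/17 = 0.905882
θ = twist·z/height = -147°·16/17 = -138.3529° = -2.414714 rad
cos θ = -0.747253, sin θ = -0.664540 (intermediates below are computed at full precision and shown rounded to 5 d.p.)
v1: (-4.5,0) → rotate → (3.36264,2.99043) → ×s → (3.04615,2.70898) → (3.05,2.71)
v2: (0.5,-1) → rotate → (-1.03817,0.41498) → ×s → (-0.94046,0.37593) → (-0.94,0.38)
v3: (3.5,-1.5) → rotate → (-3.61219,-1.20501) → ×s → (-3.27222,-1.09160) → (-3.27,-1.09)
v4: (5,0) → rotate → (-3.73626,-3.32270) → ×s → (-3.38461,-3.00998) → (-3.38,-3.01)
v5: (3.5,3.5) → rotate → (-0.28949,-4.94127) → ×s → (-0.26225,-4.47621) → (-0.26,-4.48)
v6: (-2.5,3) → rotate → (3.86175,-0.58041) → ×s → (3.49829,-0.52578) → (3.50,-0.53)

Cross-section at z=16: (3.05,2.71) (-0.94,0.38) (-3.27,-1.09) (-3.38,-3.01) (-0.26,-4.48) (3.50,-0.53)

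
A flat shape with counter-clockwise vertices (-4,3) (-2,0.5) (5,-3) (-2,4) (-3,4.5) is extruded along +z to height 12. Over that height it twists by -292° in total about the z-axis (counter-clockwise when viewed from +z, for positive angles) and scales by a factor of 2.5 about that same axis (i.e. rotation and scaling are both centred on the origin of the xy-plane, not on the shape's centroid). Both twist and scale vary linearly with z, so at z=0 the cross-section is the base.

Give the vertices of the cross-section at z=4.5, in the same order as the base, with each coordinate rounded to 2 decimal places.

t = z/height = 4.5/12 = 0.375
s = 1 + (scale-1)·z/height = 1 + (2.5-1)·4.5/12 = 1.562500
θ = twist·z/height = -292°·4.5/12 = -109.5000° = -1.911136 rad
cos θ = -0.333807, sin θ = -0.942641 (intermediates below are computed at full precision and shown rounded to 5 d.p.)
v1: (-4,3) → rotate → (4.16315,2.76915) → ×s → (6.50492,4.32679) → (6.50,4.33)
v2: (-2,0.5) → rotate → (1.13893,1.71838) → ×s → (1.77959,2.68497) → (1.78,2.68)
v3: (5,-3) → rotate → (-4.49696,-3.71179) → ×s → (-7.02650,-5.79967) → (-7.03,-5.80)
v4: (-2,4) → rotate → (4.43818,0.55006) → ×s → (6.93466,0.85946) → (6.93,0.86)
v5: (-3,4.5) → rotate → (5.24331,1.32579) → ×s → (8.19267,2.07155) → (8.19,2.07)

Cross-section at z=4.5: (6.50,4.33) (1.78,2.68) (-7.03,-5.80) (6.93,0.86) (8.19,2.07)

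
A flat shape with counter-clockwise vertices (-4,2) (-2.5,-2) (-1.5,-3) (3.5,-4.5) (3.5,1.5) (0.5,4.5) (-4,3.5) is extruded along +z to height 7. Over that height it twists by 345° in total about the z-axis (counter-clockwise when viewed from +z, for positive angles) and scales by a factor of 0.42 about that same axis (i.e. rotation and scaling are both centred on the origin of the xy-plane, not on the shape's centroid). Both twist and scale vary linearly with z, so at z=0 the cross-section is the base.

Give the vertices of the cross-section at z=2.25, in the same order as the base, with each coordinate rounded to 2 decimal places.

t = z/height = 2.25/7 = 0.321429
s = 1 + (scale-1)·z/height = 1 + (0.42-1)·2.25/7 = 0.813571
θ = twist·z/height = 345°·2.25/7 = 110.8929° = 1.935445 rad
cos θ = -0.356622, sin θ = 0.934249 (intermediates below are computed at full precision and shown rounded to 5 d.p.)
v1: (-4,2) → rotate → (-0.44201,-4.45024) → ×s → (-0.35961,-3.62059) → (-0.36,-3.62)
v2: (-2.5,-2) → rotate → (2.76005,-1.62238) → ×s → (2.24550,-1.31992) → (2.25,-1.32)
v3: (-1.5,-3) → rotate → (3.33768,-0.33151) → ×s → (2.71544,-0.26971) → (2.72,-0.27)
v4: (3.5,-4.5) → rotate → (2.95594,4.87467) → ×s → (2.40487,3.96589) → (2.40,3.97)
v5: (3.5,1.5) → rotate → (-2.64955,2.73494) → ×s → (-2.15560,2.22507) → (-2.16,2.23)
v6: (0.5,4.5) → rotate → (-4.38243,-1.13767) → ×s → (-3.56542,-0.92558) → (-3.57,-0.93)
v7: (-4,3.5) → rotate → (-1.84339,-4.98517) → ×s → (-1.49973,-4.05579) → (-1.50,-4.06)

Cross-section at z=2.25: (-0.36,-3.62) (2.25,-1.32) (2.72,-0.27) (2.40,3.97) (-2.16,2.23) (-3.57,-0.93) (-1.50,-4.06)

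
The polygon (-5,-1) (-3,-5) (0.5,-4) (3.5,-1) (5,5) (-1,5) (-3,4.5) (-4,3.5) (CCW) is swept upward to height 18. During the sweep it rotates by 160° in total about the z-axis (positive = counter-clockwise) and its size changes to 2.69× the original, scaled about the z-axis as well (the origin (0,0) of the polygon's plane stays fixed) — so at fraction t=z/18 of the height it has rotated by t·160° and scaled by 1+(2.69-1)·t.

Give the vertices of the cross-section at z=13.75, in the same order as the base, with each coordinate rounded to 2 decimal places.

t = z/height = 13.75/18 = 0.763889
s = 1 + (scale-1)·z/height = 1 + (2.69-1)·13.75/18 = 2.290972
θ = twist·z/height = 160°·13.75/18 = 122.2222° = 2.133180 rad
cos θ = -0.533204, sin θ = 0.845986 (intermediates below are computed at full precision and shown rounded to 5 d.p.)
v1: (-5,-1) → rotate → (3.51201,-3.69673) → ×s → (8.04591,-8.46910) → (8.05,-8.47)
v2: (-3,-5) → rotate → (5.82955,0.12806) → ×s → (13.35533,0.29339) → (13.36,0.29)
v3: (0.5,-4) → rotate → (3.11734,2.55581) → ×s → (7.14175,5.85529) → (7.14,5.86)
v4: (3.5,-1) → rotate → (-1.02023,3.49416) → ×s → (-2.33732,8.00502) → (-2.34,8.01)
v5: (5,5) → rotate → (-6.89595,1.56391) → ×s → (-15.79844,3.58287) → (-15.80,3.58)
v6: (-1,5) → rotate → (-3.69673,-3.51201) → ×s → (-8.46910,-8.04591) → (-8.47,-8.05)
v7: (-3,4.5) → rotate → (-2.20733,-4.93738) → ×s → (-5.05692,-11.31140) → (-5.06,-11.31)
v8: (-4,3.5) → rotate → (-0.82813,-5.25016) → ×s → (-1.89723,-12.02797) → (-1.90,-12.03)

Cross-section at z=13.75: (8.05,-8.47) (13.36,0.29) (7.14,5.86) (-2.34,8.01) (-15.80,3.58) (-8.47,-8.05) (-5.06,-11.31) (-1.90,-12.03)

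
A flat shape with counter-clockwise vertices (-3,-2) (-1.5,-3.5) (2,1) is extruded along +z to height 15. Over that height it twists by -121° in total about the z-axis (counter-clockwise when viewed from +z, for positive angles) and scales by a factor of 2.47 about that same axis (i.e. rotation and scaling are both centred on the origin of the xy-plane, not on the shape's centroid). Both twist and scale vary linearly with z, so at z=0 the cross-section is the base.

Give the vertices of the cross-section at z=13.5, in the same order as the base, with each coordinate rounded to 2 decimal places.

t = z/height = 13.5/15 = 0.9
s = 1 + (scale-1)·z/height = 1 + (2.47-1)·13.5/15 = 2.323000
θ = twist·z/height = -121°·13.5/15 = -108.9000° = -1.900664 rad
cos θ = -0.323917, sin θ = -0.946085 (intermediates below are computed at full precision and shown rounded to 5 d.p.)
v1: (-3,-2) → rotate → (-0.92042,3.48609) → ×s → (-2.13813,8.09819) → (-2.14,8.10)
v2: (-1.5,-3.5) → rotate → (-2.82542,2.55284) → ×s → (-6.56346,5.93025) → (-6.56,5.93)
v3: (2,1) → rotate → (0.29825,-2.21609) → ×s → (0.69284,-5.14797) → (0.69,-5.15)

Cross-section at z=13.5: (-2.14,8.10) (-6.56,5.93) (0.69,-5.15)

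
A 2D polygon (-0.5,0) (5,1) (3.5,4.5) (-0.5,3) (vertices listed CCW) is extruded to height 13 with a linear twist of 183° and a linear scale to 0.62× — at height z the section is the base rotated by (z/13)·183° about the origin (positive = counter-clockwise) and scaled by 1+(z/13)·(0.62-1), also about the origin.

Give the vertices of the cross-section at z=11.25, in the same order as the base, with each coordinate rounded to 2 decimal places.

Cross-section at z=11.25: (0.31,-0.12) (-3.37,0.61) (-3.30,-1.94) (-0.43,-2.00)

t = z/height = 11.25/13 = 0.865385
s = 1 + (scale-1)·z/height = 1 + (0.62-1)·11.25/13 = 0.671154
θ = twist·z/height = 183°·11.25/13 = 158.3654° = 2.763997 rad
cos θ = -0.929554, sin θ = 0.368686 (intermediates below are computed at full precision and shown rounded to 5 d.p.)
v1: (-0.5,0) → rotate → (0.46478,-0.18434) → ×s → (0.31194,-0.12372) → (0.31,-0.12)
v2: (5,1) → rotate → (-5.01646,0.91388) → ×s → (-3.36681,0.61335) → (-3.37,0.61)
v3: (3.5,4.5) → rotate → (-4.91253,-2.89259) → ×s → (-3.29706,-1.94137) → (-3.30,-1.94)
v4: (-0.5,3) → rotate → (-0.64128,-2.97300) → ×s → (-0.43040,-1.99534) → (-0.43,-2.00)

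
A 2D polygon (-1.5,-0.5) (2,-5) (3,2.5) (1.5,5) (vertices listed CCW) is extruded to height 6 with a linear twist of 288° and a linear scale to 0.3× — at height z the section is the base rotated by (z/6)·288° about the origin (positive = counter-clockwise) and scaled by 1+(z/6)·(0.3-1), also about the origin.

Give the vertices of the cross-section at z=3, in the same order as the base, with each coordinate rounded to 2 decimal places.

Cross-section at z=3: (0.98,-0.31) (0.86,3.39) (-2.53,-0.17) (-2.70,-2.06)

t = z/height = 3/6 = 0.5
s = 1 + (scale-1)·z/height = 1 + (0.3-1)·3/6 = 0.650000
θ = twist·z/height = 288°·3/6 = 144.0000° = 2.513274 rad
cos θ = -0.809017, sin θ = 0.587785 (intermediates below are computed at full precision and shown rounded to 5 d.p.)
v1: (-1.5,-0.5) → rotate → (1.50742,-0.47717) → ×s → (0.97982,-0.31016) → (0.98,-0.31)
v2: (2,-5) → rotate → (1.32089,5.22066) → ×s → (0.85858,3.39343) → (0.86,3.39)
v3: (3,2.5) → rotate → (-3.89651,-0.25919) → ×s → (-2.53273,-0.16847) → (-2.53,-0.17)
v4: (1.5,5) → rotate → (-4.15245,-3.16341) → ×s → (-2.69909,-2.05621) → (-2.70,-2.06)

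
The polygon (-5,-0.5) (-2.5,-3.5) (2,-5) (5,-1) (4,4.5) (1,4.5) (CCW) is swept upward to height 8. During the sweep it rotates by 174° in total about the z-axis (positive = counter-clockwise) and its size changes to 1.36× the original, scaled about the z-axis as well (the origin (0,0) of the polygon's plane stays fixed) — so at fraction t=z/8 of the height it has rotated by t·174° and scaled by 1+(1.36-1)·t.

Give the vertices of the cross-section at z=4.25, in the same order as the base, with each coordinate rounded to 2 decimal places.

Cross-section at z=4.25: (0.85,-5.93) (4.29,-2.80) (5.85,2.63) (0.94,6.00) (-5.56,4.53) (-5.41,0.96)

t = z/height = 4.25/8 = 0.53125
s = 1 + (scale-1)·z/height = 1 + (1.36-1)·4.25/8 = 1.191250
θ = twist·z/height = 174°·4.25/8 = 92.4375° = 1.613339 rad
cos θ = -0.042530, sin θ = 0.999095 (intermediates below are computed at full precision and shown rounded to 5 d.p.)
v1: (-5,-0.5) → rotate → (0.71220,-4.97421) → ×s → (0.84840,-5.92553) → (0.85,-5.93)
v2: (-2.5,-3.5) → rotate → (3.60316,-2.34888) → ×s → (4.29226,-2.79811) → (4.29,-2.80)
v3: (2,-5) → rotate → (4.91042,2.21084) → ×s → (5.84953,2.63366) → (5.85,2.63)
v4: (5,-1) → rotate → (0.78645,5.03801) → ×s → (0.93686,6.00152) → (0.94,6.00)
v5: (4,4.5) → rotate → (-4.66605,3.80500) → ×s → (-5.55843,4.53270) → (-5.56,4.53)
v6: (1,4.5) → rotate → (-4.53846,0.80771) → ×s → (-5.40644,0.96219) → (-5.41,0.96)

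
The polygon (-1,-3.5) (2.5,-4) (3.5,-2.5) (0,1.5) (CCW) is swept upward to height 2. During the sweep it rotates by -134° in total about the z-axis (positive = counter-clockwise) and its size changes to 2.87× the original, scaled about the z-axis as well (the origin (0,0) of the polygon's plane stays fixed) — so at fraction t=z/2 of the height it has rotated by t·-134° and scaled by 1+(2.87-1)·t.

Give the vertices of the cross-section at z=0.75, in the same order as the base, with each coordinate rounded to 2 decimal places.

t = z/height = 0.75/2 = 0.375
s = 1 + (scale-1)·z/height = 1 + (2.87-1)·0.75/2 = 1.701250
θ = twist·z/height = -134°·0.75/2 = -50.2500° = -0.877028 rad
cos θ = 0.639439, sin θ = -0.768842 (intermediates below are computed at full precision and shown rounded to 5 d.p.)
v1: (-1,-3.5) → rotate → (-3.33039,-1.46919) → ×s → (-5.66582,-2.49947) → (-5.67,-2.50)
v2: (2.5,-4) → rotate → (-1.47677,-4.47986) → ×s → (-2.51235,-7.62136) → (-2.51,-7.62)
v3: (3.5,-2.5) → rotate → (0.31593,-4.28954) → ×s → (0.53748,-7.29759) → (0.54,-7.30)
v4: (0,1.5) → rotate → (1.15326,0.95916) → ×s → (1.96199,1.63177) → (1.96,1.63)

Cross-section at z=0.75: (-5.67,-2.50) (-2.51,-7.62) (0.54,-7.30) (1.96,1.63)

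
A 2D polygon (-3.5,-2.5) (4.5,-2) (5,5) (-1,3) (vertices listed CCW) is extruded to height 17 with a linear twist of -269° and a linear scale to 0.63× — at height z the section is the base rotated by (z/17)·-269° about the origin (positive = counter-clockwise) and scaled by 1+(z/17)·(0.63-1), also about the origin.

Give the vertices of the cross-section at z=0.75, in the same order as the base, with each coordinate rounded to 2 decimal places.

Cross-section at z=0.75: (-3.88,-1.70) (3.93,-2.84) (5.82,3.80) (-0.36,3.09)

t = z/height = 0.75/17 = 0.0441176
s = 1 + (scale-1)·z/height = 1 + (0.63-1)·0.75/17 = 0.983676
θ = twist·z/height = -269°·0.75/17 = -11.8676° = -0.207130 rad
cos θ = 0.978625, sin θ = -0.205652 (intermediates below are computed at full precision and shown rounded to 5 d.p.)
v1: (-3.5,-2.5) → rotate → (-3.93932,-1.72678) → ×s → (-3.87501,-1.69860) → (-3.88,-1.70)
v2: (4.5,-2) → rotate → (3.99251,-2.88268) → ×s → (3.92734,-2.83563) → (3.93,-2.84)
v3: (5,5) → rotate → (5.92138,3.86487) → ×s → (5.82473,3.80178) → (5.82,3.80)
v4: (-1,3) → rotate → (-0.36167,3.14153) → ×s → (-0.35577,3.09025) → (-0.36,3.09)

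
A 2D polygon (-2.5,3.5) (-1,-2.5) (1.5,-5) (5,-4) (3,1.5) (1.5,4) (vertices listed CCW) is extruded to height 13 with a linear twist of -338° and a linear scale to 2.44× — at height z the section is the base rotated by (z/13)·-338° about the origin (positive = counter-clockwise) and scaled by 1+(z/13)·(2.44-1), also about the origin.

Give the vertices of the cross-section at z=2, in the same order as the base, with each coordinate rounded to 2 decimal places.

Cross-section at z=2: (1.49,5.04) (-3.16,-0.92) (-3.68,-5.20) (-0.09,-7.82) (3.70,-1.76) (4.98,1.56)

t = z/height = 2/13 = 0.153846
s = 1 + (scale-1)·z/height = 1 + (2.44-1)·2/13 = 1.221538
θ = twist·z/height = -338°·2/13 = -52.0000° = -0.907571 rad
cos θ = 0.615661, sin θ = -0.788011 (intermediates below are computed at full precision and shown rounded to 5 d.p.)
v1: (-2.5,3.5) → rotate → (1.21888,4.12484) → ×s → (1.48891,5.03865) → (1.49,5.04)
v2: (-1,-2.5) → rotate → (-2.58569,-0.75114) → ×s → (-3.15852,-0.91755) → (-3.16,-0.92)
v3: (1.5,-5) → rotate → (-3.01656,-4.26032) → ×s → (-3.68485,-5.20415) → (-3.68,-5.20)
v4: (5,-4) → rotate → (-0.07374,-6.40270) → ×s → (-0.09007,-7.82114) → (-0.09,-7.82)
v5: (3,1.5) → rotate → (3.02900,-1.44054) → ×s → (3.70004,-1.75968) → (3.70,-1.76)
v6: (1.5,4) → rotate → (4.07554,1.28063) → ×s → (4.97842,1.56434) → (4.98,1.56)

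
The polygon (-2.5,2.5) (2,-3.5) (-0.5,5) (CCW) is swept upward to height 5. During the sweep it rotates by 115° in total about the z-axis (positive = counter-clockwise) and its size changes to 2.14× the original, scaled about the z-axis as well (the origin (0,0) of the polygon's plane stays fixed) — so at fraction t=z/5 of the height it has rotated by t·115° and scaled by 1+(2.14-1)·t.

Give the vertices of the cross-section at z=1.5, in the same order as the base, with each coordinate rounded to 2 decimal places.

t = z/height = 1.5/5 = 0.3
s = 1 + (scale-1)·z/height = 1 + (2.14-1)·1.5/5 = 1.342000
θ = twist·z/height = 115°·1.5/5 = 34.5000° = 0.602139 rad
cos θ = 0.824126, sin θ = 0.566406 (intermediates below are computed at full precision and shown rounded to 5 d.p.)
v1: (-2.5,2.5) → rotate → (-3.47633,0.64430) → ×s → (-4.66524,0.86465) → (-4.67,0.86)
v2: (2,-3.5) → rotate → (3.63067,-1.75163) → ×s → (4.87236,-2.35069) → (4.87,-2.35)
v3: (-0.5,5) → rotate → (-3.24409,3.83743) → ×s → (-4.35357,5.14983) → (-4.35,5.15)

Cross-section at z=1.5: (-4.67,0.86) (4.87,-2.35) (-4.35,5.15)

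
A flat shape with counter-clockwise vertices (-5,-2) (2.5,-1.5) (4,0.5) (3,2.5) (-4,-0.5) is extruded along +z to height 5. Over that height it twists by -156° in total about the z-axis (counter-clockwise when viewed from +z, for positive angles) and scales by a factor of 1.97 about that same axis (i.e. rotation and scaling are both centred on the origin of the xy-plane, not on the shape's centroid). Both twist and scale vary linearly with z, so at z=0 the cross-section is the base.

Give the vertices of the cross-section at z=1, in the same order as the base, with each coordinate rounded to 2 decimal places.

Cross-section at z=1: (-6.34,1.05) (1.63,-3.08) (4.39,-1.96) (4.61,0.70) (-4.39,1.96)

t = z/height = 1/5 = 0.2
s = 1 + (scale-1)·z/height = 1 + (1.97-1)·1/5 = 1.194000
θ = twist·z/height = -156°·1/5 = -31.2000° = -0.544543 rad
cos θ = 0.855364, sin θ = -0.518027 (intermediates below are computed at full precision and shown rounded to 5 d.p.)
v1: (-5,-2) → rotate → (-5.31288,0.87941) → ×s → (-6.34357,1.05001) → (-6.34,1.05)
v2: (2.5,-1.5) → rotate → (1.36137,-2.57811) → ×s → (1.62548,-3.07827) → (1.63,-3.08)
v3: (4,0.5) → rotate → (3.68047,-1.64443) → ×s → (4.39448,-1.96344) → (4.39,-1.96)
v4: (3,2.5) → rotate → (3.86116,0.58433) → ×s → (4.61023,0.69769) → (4.61,0.70)
v5: (-4,-0.5) → rotate → (-3.68047,1.64443) → ×s → (-4.39448,1.96344) → (-4.39,1.96)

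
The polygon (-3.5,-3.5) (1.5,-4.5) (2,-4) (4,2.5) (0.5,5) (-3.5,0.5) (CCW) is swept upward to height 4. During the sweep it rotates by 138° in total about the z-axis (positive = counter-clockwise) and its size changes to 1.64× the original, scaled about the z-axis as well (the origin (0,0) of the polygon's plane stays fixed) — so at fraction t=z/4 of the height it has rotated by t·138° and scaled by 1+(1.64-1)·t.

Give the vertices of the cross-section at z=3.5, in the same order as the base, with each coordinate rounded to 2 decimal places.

t = z/height = 3.5/4 = 0.875
s = 1 + (scale-1)·z/height = 1 + (1.64-1)·3.5/4 = 1.560000
θ = twist·z/height = 138°·3.5/4 = 120.7500° = 2.107485 rad
cos θ = -0.511293, sin θ = 0.859406 (intermediates below are computed at full precision and shown rounded to 5 d.p.)
v1: (-3.5,-3.5) → rotate → (4.79745,-1.21840) → ×s → (7.48402,-1.90070) → (7.48,-1.90)
v2: (1.5,-4.5) → rotate → (3.10039,3.58993) → ×s → (4.83661,5.60029) → (4.84,5.60)
v3: (2,-4) → rotate → (2.41504,3.76399) → ×s → (3.76746,5.87182) → (3.77,5.87)
v4: (4,2.5) → rotate → (-4.19369,2.15939) → ×s → (-6.54215,3.36865) → (-6.54,3.37)
v5: (0.5,5) → rotate → (-4.55268,-2.12676) → ×s → (-7.10218,-3.31775) → (-7.10,-3.32)
v6: (-3.5,0.5) → rotate → (1.35982,-3.26357) → ×s → (2.12132,-5.09117) → (2.12,-5.09)

Cross-section at z=3.5: (7.48,-1.90) (4.84,5.60) (3.77,5.87) (-6.54,3.37) (-7.10,-3.32) (2.12,-5.09)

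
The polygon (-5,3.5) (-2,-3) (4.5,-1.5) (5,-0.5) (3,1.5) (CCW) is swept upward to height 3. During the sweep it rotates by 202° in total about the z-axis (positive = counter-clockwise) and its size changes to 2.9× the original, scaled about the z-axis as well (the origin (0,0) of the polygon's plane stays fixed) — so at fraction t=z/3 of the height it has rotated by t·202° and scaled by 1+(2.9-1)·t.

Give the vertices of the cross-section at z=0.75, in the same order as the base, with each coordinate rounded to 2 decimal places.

t = z/height = 0.75/3 = 0.25
s = 1 + (scale-1)·z/height = 1 + (2.9-1)·0.75/3 = 1.475000
θ = twist·z/height = 202°·0.75/3 = 50.5000° = 0.881391 rad
cos θ = 0.636078, sin θ = 0.771625 (intermediates below are computed at full precision and shown rounded to 5 d.p.)
v1: (-5,3.5) → rotate → (-5.88108,-1.63185) → ×s → (-8.67459,-2.40698) → (-8.67,-2.41)
v2: (-2,-3) → rotate → (1.04272,-3.45148) → ×s → (1.53801,-5.09094) → (1.54,-5.09)
v3: (4.5,-1.5) → rotate → (4.01979,2.51819) → ×s → (5.92919,3.71434) → (5.93,3.71)
v4: (5,-0.5) → rotate → (3.56620,3.54008) → ×s → (5.26015,5.22162) → (5.26,5.22)
v5: (3,1.5) → rotate → (0.75080,3.26899) → ×s → (1.10743,4.82176) → (1.11,4.82)

Cross-section at z=0.75: (-8.67,-2.41) (1.54,-5.09) (5.93,3.71) (5.26,5.22) (1.11,4.82)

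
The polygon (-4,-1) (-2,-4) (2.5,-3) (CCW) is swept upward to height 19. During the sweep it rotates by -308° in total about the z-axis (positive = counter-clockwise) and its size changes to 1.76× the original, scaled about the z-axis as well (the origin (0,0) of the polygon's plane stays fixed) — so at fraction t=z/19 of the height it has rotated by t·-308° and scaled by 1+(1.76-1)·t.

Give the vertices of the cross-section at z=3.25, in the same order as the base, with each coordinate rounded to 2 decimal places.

Cross-section at z=3.25: (-3.64,2.91) (-4.96,-0.94) (-0.98,-4.30)

t = z/height = 3.25/19 = 0.171053
s = 1 + (scale-1)·z/height = 1 + (1.76-1)·3.25/19 = 1.130000
θ = twist·z/height = -308°·3.25/19 = -52.6842° = -0.919513 rad
cos θ = 0.606208, sin θ = -0.795306 (intermediates below are computed at full precision and shown rounded to 5 d.p.)
v1: (-4,-1) → rotate → (-3.22014,2.57502) → ×s → (-3.63875,2.90977) → (-3.64,2.91)
v2: (-2,-4) → rotate → (-4.39364,-0.83422) → ×s → (-4.96481,-0.94267) → (-4.96,-0.94)
v3: (2.5,-3) → rotate → (-0.87040,-3.80689) → ×s → (-0.98355,-4.30178) → (-0.98,-4.30)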